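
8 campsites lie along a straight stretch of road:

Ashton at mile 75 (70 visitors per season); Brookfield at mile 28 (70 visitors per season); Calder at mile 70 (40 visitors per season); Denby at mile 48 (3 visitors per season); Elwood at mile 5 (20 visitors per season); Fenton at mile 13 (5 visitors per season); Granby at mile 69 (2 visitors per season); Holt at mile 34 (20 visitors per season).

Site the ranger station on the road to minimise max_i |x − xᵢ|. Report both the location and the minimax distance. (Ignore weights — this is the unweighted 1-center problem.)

location 40, max distance 35

The 1-center on a line is the midpoint of the two extreme points: leftmost at 5, rightmost at 75.
Optimal location = (5 + 75)/2 = 40; maximum distance = (75 − 5)/2 = 35.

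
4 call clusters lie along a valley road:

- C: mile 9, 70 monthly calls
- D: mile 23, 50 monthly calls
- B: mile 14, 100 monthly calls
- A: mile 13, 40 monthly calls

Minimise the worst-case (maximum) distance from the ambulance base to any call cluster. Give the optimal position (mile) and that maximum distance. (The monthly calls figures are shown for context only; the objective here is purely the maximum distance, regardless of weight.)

The 1-center on a line is the midpoint of the two extreme points: leftmost at 9, rightmost at 23.
Optimal location = (9 + 23)/2 = 16; maximum distance = (23 − 9)/2 = 7.

location 16, max distance 7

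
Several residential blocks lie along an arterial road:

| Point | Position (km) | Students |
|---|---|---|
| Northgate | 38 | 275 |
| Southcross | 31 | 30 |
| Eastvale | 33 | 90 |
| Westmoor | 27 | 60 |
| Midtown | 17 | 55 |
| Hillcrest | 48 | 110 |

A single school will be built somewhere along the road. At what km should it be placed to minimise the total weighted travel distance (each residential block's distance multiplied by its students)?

x = 38

For a sum of weighted absolute distances on a line, the optimum is the weighted median (not the mean). Total weight W = 620; half-weight = 310.
Sort by position and accumulate weight:
  km 17 (Midtown, w=55) → cum 55
  km 27 (Westmoor, w=60) → cum 115
  km 31 (Southcross, w=30) → cum 145
  km 33 (Eastvale, w=90) → cum 235
  km 38 (Northgate, w=275) → cum 510  ≥ 310 → median here
  km 48 (Hillcrest, w=110) → cum 620
Optimal location: km 38.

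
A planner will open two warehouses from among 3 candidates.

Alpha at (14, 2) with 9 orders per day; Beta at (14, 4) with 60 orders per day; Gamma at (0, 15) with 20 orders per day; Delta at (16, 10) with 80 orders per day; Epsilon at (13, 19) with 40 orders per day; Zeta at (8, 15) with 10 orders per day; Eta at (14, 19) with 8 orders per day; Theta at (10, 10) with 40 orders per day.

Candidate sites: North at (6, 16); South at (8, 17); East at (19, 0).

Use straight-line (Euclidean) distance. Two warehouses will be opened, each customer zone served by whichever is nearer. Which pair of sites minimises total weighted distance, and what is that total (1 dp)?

Evaluate every pair (each demand assigned to the nearer of the two):
  {South, East}: total = 2010.0
  {North, East}: total = 2073.3
  {North, South}: total = 2550.7
Best pair: {South, East} with total 2010.0.

{South, East}, total 2010.0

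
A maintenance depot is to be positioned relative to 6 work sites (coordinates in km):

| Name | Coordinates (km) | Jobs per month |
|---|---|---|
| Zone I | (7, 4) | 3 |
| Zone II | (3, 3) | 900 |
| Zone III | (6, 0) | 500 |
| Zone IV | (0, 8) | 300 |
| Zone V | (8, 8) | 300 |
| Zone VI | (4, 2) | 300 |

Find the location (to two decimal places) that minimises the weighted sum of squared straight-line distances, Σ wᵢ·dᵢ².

(4.05, 3.52)

The minimiser of Σwᵢ‖p−pᵢ‖² is the weighted centroid p* = (Σwᵢpᵢ)/(Σwᵢ).
Σwᵢ = 2303.
Σwᵢxᵢ = 3·7 + 900·3 + 500·6 + 300·0 + 300·8 + 300·4 = 9321.
Σwᵢyᵢ = 3·4 + 900·3 + 500·0 + 300·8 + 300·8 + 300·2 = 8112.
x* = 9321/2303 = 4.05, y* = 8112/2303 = 3.52.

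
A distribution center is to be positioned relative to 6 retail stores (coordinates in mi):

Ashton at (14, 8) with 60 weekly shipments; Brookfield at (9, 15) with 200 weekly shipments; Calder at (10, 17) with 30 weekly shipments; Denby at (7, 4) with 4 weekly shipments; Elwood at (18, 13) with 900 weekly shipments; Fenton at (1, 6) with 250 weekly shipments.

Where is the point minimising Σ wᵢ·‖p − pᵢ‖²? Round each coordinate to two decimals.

(13.45, 11.92)

The minimiser of Σwᵢ‖p−pᵢ‖² is the weighted centroid p* = (Σwᵢpᵢ)/(Σwᵢ).
Σwᵢ = 1444.
Σwᵢxᵢ = 60·14 + 200·9 + 30·10 + 4·7 + 900·18 + 250·1 = 19418.
Σwᵢyᵢ = 60·8 + 200·15 + 30·17 + 4·4 + 900·13 + 250·6 = 17206.
x* = 19418/1444 = 13.45, y* = 17206/1444 = 11.92.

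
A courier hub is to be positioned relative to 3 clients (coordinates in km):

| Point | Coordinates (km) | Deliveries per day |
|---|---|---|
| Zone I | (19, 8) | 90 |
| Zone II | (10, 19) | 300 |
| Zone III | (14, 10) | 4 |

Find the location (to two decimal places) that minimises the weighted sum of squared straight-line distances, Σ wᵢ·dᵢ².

The minimiser of Σwᵢ‖p−pᵢ‖² is the weighted centroid p* = (Σwᵢpᵢ)/(Σwᵢ).
Σwᵢ = 394.
Σwᵢxᵢ = 90·19 + 300·10 + 4·14 = 4766.
Σwᵢyᵢ = 90·8 + 300·19 + 4·10 = 6460.
x* = 4766/394 = 12.10, y* = 6460/394 = 16.40.

(12.10, 16.40)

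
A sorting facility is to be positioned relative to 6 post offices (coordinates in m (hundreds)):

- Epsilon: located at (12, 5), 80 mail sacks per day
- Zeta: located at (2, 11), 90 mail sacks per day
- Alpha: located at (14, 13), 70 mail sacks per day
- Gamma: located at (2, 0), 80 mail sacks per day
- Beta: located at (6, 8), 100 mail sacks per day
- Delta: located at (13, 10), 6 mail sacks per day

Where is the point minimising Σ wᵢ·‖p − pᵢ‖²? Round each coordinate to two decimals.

The minimiser of Σwᵢ‖p−pᵢ‖² is the weighted centroid p* = (Σwᵢpᵢ)/(Σwᵢ).
Σwᵢ = 426.
Σwᵢxᵢ = 80·12 + 90·2 + 70·14 + 80·2 + 100·6 + 6·13 = 2958.
Σwᵢyᵢ = 80·5 + 90·11 + 70·13 + 80·0 + 100·8 + 6·10 = 3160.
x* = 2958/426 = 6.94, y* = 3160/426 = 7.42.

(6.94, 7.42)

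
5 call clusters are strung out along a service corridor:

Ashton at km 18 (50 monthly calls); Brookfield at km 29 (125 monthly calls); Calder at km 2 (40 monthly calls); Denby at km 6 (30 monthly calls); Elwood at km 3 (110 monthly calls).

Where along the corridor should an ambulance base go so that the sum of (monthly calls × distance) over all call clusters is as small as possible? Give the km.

x = 6

For a sum of weighted absolute distances on a line, the optimum is the weighted median (not the mean). Total weight W = 355; half-weight = 177.5.
Sort by position and accumulate weight:
  km 2 (Calder, w=40) → cum 40
  km 3 (Elwood, w=110) → cum 150
  km 6 (Denby, w=30) → cum 180  ≥ 177.5 → median here
  km 18 (Ashton, w=50) → cum 230
  km 29 (Brookfield, w=125) → cum 355
Optimal location: km 6.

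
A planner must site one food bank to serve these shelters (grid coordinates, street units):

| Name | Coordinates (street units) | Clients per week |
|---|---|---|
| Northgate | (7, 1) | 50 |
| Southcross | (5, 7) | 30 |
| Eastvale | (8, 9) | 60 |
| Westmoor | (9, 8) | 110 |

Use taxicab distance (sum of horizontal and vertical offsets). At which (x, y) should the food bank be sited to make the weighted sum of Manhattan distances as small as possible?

(8, 8)

Manhattan distance separates: Σwᵢ(|x−xᵢ|+|y−yᵢ|) = Σwᵢ|x−xᵢ| + Σwᵢ|y−yᵢ|, so x and y are optimised independently as 1-D weighted medians.
Total weight W = 250; half = 125.
x-coordinate, sorted with cumulative weight:
  x=5 (Southcross, w=30) cum 30
  x=7 (Northgate, w=50) cum 80
  x=8 (Eastvale, w=60) cum 140  ← median
  x=9 (Westmoor, w=110) cum 250
⇒ x* = 8
y-coordinate, sorted with cumulative weight:
  y=1 (Northgate, w=50) cum 50
  y=7 (Southcross, w=30) cum 80
  y=8 (Westmoor, w=110) cum 190  ← median
  y=9 (Eastvale, w=60) cum 250
⇒ y* = 8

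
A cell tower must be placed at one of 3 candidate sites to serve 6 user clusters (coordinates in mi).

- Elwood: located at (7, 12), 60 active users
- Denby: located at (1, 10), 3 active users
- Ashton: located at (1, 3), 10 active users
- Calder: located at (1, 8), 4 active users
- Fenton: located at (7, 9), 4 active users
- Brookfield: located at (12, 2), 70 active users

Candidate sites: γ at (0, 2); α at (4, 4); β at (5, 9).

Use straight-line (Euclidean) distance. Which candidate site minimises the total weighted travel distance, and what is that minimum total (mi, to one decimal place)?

Total weighted distance at each candidate:
  γ (0, 2): total = 1674.7
  α (4, 4): total = 1184.9
  β (5, 9): total = 1018.3
Minimum is at β with total 1018.3 mi.

β, total 1018.3 mi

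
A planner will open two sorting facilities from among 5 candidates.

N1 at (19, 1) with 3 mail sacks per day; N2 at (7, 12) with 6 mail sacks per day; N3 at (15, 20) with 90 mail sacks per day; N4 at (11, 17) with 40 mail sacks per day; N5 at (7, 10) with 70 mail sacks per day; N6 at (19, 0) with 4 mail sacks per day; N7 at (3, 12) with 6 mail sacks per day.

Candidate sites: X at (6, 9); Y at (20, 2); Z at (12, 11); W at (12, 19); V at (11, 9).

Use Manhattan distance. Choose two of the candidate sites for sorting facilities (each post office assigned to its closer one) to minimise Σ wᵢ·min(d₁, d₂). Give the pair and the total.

{X, W}, total 831

Evaluate every pair (each demand assigned to the nearer of the two):
  {X, W}: total = 831
  {W, V}: total = 1054
  {Z, W}: total = 1119
  {Y, W}: total = 1646
  {X, Z}: total = 1683
  {Y, Z}: total = 1894
  {Z, V}: total = 1922
  {X, V}: total = 1986
  {Y, V}: total = 2146
  {X, Y}: total = 2538
Best pair: {X, W} with total 831.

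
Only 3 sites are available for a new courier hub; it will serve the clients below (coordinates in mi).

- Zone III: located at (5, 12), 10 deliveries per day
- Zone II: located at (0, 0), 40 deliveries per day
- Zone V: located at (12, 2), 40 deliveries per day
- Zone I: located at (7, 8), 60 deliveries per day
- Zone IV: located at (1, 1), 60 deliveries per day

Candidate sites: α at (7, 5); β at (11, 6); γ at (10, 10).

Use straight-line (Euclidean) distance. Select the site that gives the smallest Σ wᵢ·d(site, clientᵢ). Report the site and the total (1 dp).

α, total 1262.8 mi

Total weighted distance at each candidate:
  α (7, 5): total = 1262.8
  β (11, 6): total = 1690.1
  γ (10, 10): total = 1929.4
Minimum is at α with total 1262.8 mi.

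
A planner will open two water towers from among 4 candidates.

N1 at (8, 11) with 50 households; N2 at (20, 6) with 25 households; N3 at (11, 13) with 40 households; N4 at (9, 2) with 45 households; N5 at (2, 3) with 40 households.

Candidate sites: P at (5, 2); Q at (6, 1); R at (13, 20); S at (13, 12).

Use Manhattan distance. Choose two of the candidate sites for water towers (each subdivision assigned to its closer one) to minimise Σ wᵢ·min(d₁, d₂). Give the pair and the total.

{P, S}, total 1085

Evaluate every pair (each demand assigned to the nearer of the two):
  {P, S}: total = 1085
  {Q, S}: total = 1165
  {P, R}: total = 1775
  {Q, R}: total = 1855
  {P, Q}: total = 2095
  {R, S}: total = 2175
Best pair: {P, S} with total 1085.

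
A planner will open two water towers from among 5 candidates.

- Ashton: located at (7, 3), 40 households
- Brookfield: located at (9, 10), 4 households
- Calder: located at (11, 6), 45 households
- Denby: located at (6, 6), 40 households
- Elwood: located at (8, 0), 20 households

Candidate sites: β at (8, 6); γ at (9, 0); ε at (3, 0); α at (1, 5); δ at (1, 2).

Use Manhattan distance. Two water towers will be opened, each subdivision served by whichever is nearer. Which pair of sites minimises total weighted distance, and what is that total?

{β, γ}, total 415

Evaluate every pair (each demand assigned to the nearer of the two):
  {β, γ}: total = 415
  {β, ε}: total = 495
  {β, α}: total = 515
  {β, δ}: total = 515
  {γ, α}: total = 860
  {γ, ε}: total = 980
  {γ, δ}: total = 980
  {ε, α}: total = 1167
  {α, δ}: total = 1247
  {ε, δ}: total = 1434
Best pair: {β, γ} with total 415.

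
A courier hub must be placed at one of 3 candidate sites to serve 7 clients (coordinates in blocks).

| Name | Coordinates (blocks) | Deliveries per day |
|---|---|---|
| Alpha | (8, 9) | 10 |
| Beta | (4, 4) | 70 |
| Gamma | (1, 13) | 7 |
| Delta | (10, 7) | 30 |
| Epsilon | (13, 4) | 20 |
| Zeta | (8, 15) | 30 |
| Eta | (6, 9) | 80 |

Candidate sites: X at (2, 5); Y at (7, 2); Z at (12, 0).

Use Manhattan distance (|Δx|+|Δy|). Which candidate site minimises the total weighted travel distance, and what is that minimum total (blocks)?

Y, total 2009 blocks

Total weighted distance at each candidate:
  X (2, 5): total = 2033
  Y (7, 2): total = 2009
  Z (12, 0): total = 3278
Minimum is at Y with total 2009 blocks.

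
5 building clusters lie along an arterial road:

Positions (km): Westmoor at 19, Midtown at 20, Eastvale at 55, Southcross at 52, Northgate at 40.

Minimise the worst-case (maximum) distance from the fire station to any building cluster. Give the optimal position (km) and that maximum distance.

location 37, max distance 18

The 1-center on a line is the midpoint of the two extreme points: leftmost at 19, rightmost at 55.
Optimal location = (19 + 55)/2 = 37; maximum distance = (55 − 19)/2 = 18.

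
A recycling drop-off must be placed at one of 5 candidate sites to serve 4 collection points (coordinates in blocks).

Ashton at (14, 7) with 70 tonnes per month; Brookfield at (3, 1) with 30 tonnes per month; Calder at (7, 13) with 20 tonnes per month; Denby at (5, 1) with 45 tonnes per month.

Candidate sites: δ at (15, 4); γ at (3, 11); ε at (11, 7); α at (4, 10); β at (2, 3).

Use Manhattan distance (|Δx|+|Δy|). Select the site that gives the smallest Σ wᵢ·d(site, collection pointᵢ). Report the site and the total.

ε, total 1370 blocks

Total weighted distance at each candidate:
  δ (15, 4): total = 1655
  γ (3, 11): total = 2010
  ε (11, 7): total = 1370
  α (4, 10): total = 1780
  β (2, 3): total = 1735
Minimum is at ε with total 1370 blocks.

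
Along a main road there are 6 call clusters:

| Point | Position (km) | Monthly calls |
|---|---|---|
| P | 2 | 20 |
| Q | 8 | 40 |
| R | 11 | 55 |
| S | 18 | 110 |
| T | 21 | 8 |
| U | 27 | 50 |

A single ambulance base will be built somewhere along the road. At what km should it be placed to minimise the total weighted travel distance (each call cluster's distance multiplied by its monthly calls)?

x = 18

For a sum of weighted absolute distances on a line, the optimum is the weighted median (not the mean). Total weight W = 283; half-weight = 141.5.
Sort by position and accumulate weight:
  km 2 (P, w=20) → cum 20
  km 8 (Q, w=40) → cum 60
  km 11 (R, w=55) → cum 115
  km 18 (S, w=110) → cum 225  ≥ 141.5 → median here
  km 21 (T, w=8) → cum 233
  km 27 (U, w=50) → cum 283
Optimal location: km 18.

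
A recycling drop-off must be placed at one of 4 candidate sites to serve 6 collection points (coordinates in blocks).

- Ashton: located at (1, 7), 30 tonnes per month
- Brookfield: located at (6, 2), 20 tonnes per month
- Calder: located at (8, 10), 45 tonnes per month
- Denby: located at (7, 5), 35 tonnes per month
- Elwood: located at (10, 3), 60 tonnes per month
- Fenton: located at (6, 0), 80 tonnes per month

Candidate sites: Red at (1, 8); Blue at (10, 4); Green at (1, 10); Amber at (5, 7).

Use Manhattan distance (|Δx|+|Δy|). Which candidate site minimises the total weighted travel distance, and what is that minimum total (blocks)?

Total weighted distance at each candidate:
  Red (1, 8): total = 2850
  Blue (10, 4): total = 1680
  Green (1, 10): total = 3210
  Amber (5, 7): total = 1830
Minimum is at Blue with total 1680 blocks.

Blue, total 1680 blocks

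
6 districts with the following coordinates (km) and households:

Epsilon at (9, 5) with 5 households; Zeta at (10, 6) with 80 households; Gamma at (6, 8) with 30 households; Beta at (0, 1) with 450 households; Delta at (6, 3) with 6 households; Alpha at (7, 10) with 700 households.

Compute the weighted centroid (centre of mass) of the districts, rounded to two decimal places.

(4.69, 6.46)

The minimiser of Σwᵢ‖p−pᵢ‖² is the weighted centroid p* = (Σwᵢpᵢ)/(Σwᵢ).
Σwᵢ = 1271.
Σwᵢxᵢ = 5·9 + 80·10 + 30·6 + 450·0 + 6·6 + 700·7 = 5961.
Σwᵢyᵢ = 5·5 + 80·6 + 30·8 + 450·1 + 6·3 + 700·10 = 8213.
x* = 5961/1271 = 4.69, y* = 8213/1271 = 6.46.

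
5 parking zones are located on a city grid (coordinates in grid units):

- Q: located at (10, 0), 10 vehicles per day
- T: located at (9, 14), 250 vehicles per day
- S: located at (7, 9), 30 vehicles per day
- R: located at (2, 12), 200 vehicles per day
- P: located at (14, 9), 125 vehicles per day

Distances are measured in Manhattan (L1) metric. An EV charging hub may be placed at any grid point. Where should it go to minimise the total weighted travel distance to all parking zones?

(9, 12)

Manhattan distance separates: Σwᵢ(|x−xᵢ|+|y−yᵢ|) = Σwᵢ|x−xᵢ| + Σwᵢ|y−yᵢ|, so x and y are optimised independently as 1-D weighted medians.
Total weight W = 615; half = 307.5.
x-coordinate, sorted with cumulative weight:
  x=2 (R, w=200) cum 200
  x=7 (S, w=30) cum 230
  x=9 (T, w=250) cum 480  ← median
  x=10 (Q, w=10) cum 490
  x=14 (P, w=125) cum 615
⇒ x* = 9
y-coordinate, sorted with cumulative weight:
  y=0 (Q, w=10) cum 10
  y=9 (S, w=30) cum 40
  y=9 (P, w=125) cum 165
  y=12 (R, w=200) cum 365  ← median
  y=14 (T, w=250) cum 615
⇒ y* = 12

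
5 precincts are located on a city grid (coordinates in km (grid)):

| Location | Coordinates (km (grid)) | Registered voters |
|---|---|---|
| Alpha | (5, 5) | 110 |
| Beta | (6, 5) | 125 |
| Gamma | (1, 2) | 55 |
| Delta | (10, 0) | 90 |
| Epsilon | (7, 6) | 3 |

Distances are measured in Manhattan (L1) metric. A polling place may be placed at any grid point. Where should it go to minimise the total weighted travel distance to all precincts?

Manhattan distance separates: Σwᵢ(|x−xᵢ|+|y−yᵢ|) = Σwᵢ|x−xᵢ| + Σwᵢ|y−yᵢ|, so x and y are optimised independently as 1-D weighted medians.
Total weight W = 383; half = 191.5.
x-coordinate, sorted with cumulative weight:
  x=1 (Gamma, w=55) cum 55
  x=5 (Alpha, w=110) cum 165
  x=6 (Beta, w=125) cum 290  ← median
  x=7 (Epsilon, w=3) cum 293
  x=10 (Delta, w=90) cum 383
⇒ x* = 6
y-coordinate, sorted with cumulative weight:
  y=0 (Delta, w=90) cum 90
  y=2 (Gamma, w=55) cum 145
  y=5 (Alpha, w=110) cum 255  ← median
  y=5 (Beta, w=125) cum 380
  y=6 (Epsilon, w=3) cum 383
⇒ y* = 5

(6, 5)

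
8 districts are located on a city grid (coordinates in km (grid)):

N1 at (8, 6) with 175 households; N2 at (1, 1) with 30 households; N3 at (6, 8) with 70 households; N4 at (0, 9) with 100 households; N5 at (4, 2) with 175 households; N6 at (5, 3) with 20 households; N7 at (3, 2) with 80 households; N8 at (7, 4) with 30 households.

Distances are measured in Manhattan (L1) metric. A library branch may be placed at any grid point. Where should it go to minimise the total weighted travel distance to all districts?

(4, 6)

Manhattan distance separates: Σwᵢ(|x−xᵢ|+|y−yᵢ|) = Σwᵢ|x−xᵢ| + Σwᵢ|y−yᵢ|, so x and y are optimised independently as 1-D weighted medians.
Total weight W = 680; half = 340.
x-coordinate, sorted with cumulative weight:
  x=0 (N4, w=100) cum 100
  x=1 (N2, w=30) cum 130
  x=3 (N7, w=80) cum 210
  x=4 (N5, w=175) cum 385  ← median
  x=5 (N6, w=20) cum 405
  x=6 (N3, w=70) cum 475
  x=7 (N8, w=30) cum 505
  x=8 (N1, w=175) cum 680
⇒ x* = 4
y-coordinate, sorted with cumulative weight:
  y=1 (N2, w=30) cum 30
  y=2 (N5, w=175) cum 205
  y=2 (N7, w=80) cum 285
  y=3 (N6, w=20) cum 305
  y=4 (N8, w=30) cum 335
  y=6 (N1, w=175) cum 510  ← median
  y=8 (N3, w=70) cum 580
  y=9 (N4, w=100) cum 680
⇒ y* = 6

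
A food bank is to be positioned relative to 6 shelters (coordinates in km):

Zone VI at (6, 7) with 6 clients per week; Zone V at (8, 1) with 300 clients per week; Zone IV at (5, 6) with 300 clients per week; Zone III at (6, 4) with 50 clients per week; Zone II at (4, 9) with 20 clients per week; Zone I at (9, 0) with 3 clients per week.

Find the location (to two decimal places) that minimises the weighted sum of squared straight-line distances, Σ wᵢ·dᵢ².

(6.40, 3.71)

The minimiser of Σwᵢ‖p−pᵢ‖² is the weighted centroid p* = (Σwᵢpᵢ)/(Σwᵢ).
Σwᵢ = 679.
Σwᵢxᵢ = 6·6 + 300·8 + 300·5 + 50·6 + 20·4 + 3·9 = 4343.
Σwᵢyᵢ = 6·7 + 300·1 + 300·6 + 50·4 + 20·9 + 3·0 = 2522.
x* = 4343/679 = 6.40, y* = 2522/679 = 3.71.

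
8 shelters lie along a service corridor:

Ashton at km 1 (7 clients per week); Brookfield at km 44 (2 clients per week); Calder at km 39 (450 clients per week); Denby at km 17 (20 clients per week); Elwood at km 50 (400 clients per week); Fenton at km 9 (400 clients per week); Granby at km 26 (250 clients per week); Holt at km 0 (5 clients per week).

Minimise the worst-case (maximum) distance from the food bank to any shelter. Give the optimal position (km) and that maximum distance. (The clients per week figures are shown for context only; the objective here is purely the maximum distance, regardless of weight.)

location 25, max distance 25

The 1-center on a line is the midpoint of the two extreme points: leftmost at 0, rightmost at 50.
Optimal location = (0 + 50)/2 = 25; maximum distance = (50 − 0)/2 = 25.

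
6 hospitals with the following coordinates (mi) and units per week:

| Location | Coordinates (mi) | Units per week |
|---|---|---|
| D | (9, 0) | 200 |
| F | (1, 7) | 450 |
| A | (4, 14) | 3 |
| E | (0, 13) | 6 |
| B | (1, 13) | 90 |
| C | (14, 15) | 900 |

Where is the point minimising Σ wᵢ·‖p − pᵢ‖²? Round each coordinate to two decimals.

The minimiser of Σwᵢ‖p−pᵢ‖² is the weighted centroid p* = (Σwᵢpᵢ)/(Σwᵢ).
Σwᵢ = 1649.
Σwᵢxᵢ = 200·9 + 450·1 + 3·4 + 6·0 + 90·1 + 900·14 = 14952.
Σwᵢyᵢ = 200·0 + 450·7 + 3·14 + 6·13 + 90·13 + 900·15 = 17940.
x* = 14952/1649 = 9.07, y* = 17940/1649 = 10.88.

(9.07, 10.88)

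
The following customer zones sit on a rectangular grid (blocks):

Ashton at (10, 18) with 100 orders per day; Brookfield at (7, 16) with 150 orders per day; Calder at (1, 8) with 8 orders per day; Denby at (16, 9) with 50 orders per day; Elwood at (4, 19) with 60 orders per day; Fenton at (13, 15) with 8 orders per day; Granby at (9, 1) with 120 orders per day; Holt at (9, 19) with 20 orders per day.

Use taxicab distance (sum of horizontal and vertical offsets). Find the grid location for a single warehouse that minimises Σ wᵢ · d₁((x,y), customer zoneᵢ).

Manhattan distance separates: Σwᵢ(|x−xᵢ|+|y−yᵢ|) = Σwᵢ|x−xᵢ| + Σwᵢ|y−yᵢ|, so x and y are optimised independently as 1-D weighted medians.
Total weight W = 516; half = 258.
x-coordinate, sorted with cumulative weight:
  x=1 (Calder, w=8) cum 8
  x=4 (Elwood, w=60) cum 68
  x=7 (Brookfield, w=150) cum 218
  x=9 (Granby, w=120) cum 338  ← median
  x=9 (Holt, w=20) cum 358
  x=10 (Ashton, w=100) cum 458
  x=13 (Fenton, w=8) cum 466
  x=16 (Denby, w=50) cum 516
⇒ x* = 9
y-coordinate, sorted with cumulative weight:
  y=1 (Granby, w=120) cum 120
  y=8 (Calder, w=8) cum 128
  y=9 (Denby, w=50) cum 178
  y=15 (Fenton, w=8) cum 186
  y=16 (Brookfield, w=150) cum 336  ← median
  y=18 (Ashton, w=100) cum 436
  y=19 (Elwood, w=60) cum 496
  y=19 (Holt, w=20) cum 516
⇒ y* = 16

(9, 16)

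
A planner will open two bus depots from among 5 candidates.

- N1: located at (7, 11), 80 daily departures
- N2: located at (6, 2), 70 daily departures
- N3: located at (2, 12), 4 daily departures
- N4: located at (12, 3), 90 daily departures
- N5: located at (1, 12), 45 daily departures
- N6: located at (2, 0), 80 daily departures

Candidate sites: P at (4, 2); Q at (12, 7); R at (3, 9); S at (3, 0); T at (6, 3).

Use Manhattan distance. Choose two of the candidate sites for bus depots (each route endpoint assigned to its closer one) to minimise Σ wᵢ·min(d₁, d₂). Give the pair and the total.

{R, T}, total 1891

Evaluate every pair (each demand assigned to the nearer of the two):
  {R, T}: total = 1891
  {P, R}: total = 1991
  {S, T}: total = 2092
  {P, Q}: total = 2173
  {Q, S}: total = 2192
  {R, S}: total = 2231
  {P, T}: total = 2283
  {Q, T}: total = 2392
  {Q, R}: total = 2581
  {P, S}: total = 2623
Best pair: {R, T} with total 1891.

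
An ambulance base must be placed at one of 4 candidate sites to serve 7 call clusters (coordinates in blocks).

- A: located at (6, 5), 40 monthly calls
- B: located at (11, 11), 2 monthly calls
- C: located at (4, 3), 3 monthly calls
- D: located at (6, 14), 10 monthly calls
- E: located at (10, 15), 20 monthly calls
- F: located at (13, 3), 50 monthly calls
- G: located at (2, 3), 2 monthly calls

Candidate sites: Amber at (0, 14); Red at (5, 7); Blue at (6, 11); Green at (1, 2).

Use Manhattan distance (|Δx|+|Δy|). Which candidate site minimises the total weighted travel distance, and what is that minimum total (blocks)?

Total weighted distance at each candidate:
  Amber (0, 14): total = 2179
  Red (5, 7): total = 1109
  Blue (6, 11): total = 1244
  Green (1, 2): total = 1634
Minimum is at Red with total 1109 blocks.

Red, total 1109 blocks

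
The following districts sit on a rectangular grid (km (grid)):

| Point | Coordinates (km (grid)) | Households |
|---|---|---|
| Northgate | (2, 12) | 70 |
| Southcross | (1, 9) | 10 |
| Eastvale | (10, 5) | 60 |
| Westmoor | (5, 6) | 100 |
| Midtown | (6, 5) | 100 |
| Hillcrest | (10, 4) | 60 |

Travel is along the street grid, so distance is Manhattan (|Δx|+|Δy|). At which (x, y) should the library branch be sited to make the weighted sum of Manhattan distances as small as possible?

(6, 5)

Manhattan distance separates: Σwᵢ(|x−xᵢ|+|y−yᵢ|) = Σwᵢ|x−xᵢ| + Σwᵢ|y−yᵢ|, so x and y are optimised independently as 1-D weighted medians.
Total weight W = 400; half = 200.
x-coordinate, sorted with cumulative weight:
  x=1 (Southcross, w=10) cum 10
  x=2 (Northgate, w=70) cum 80
  x=5 (Westmoor, w=100) cum 180
  x=6 (Midtown, w=100) cum 280  ← median
  x=10 (Eastvale, w=60) cum 340
  x=10 (Hillcrest, w=60) cum 400
⇒ x* = 6
y-coordinate, sorted with cumulative weight:
  y=4 (Hillcrest, w=60) cum 60
  y=5 (Eastvale, w=60) cum 120
  y=5 (Midtown, w=100) cum 220  ← median
  y=6 (Westmoor, w=100) cum 320
  y=9 (Southcross, w=10) cum 330
  y=12 (Northgate, w=70) cum 400
⇒ y* = 5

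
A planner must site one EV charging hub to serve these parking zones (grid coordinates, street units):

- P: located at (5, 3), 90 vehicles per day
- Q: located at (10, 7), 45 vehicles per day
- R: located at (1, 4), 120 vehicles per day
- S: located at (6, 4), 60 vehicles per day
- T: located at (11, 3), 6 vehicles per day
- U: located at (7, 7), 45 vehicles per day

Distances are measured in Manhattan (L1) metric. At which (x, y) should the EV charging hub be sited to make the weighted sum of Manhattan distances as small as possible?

(5, 4)

Manhattan distance separates: Σwᵢ(|x−xᵢ|+|y−yᵢ|) = Σwᵢ|x−xᵢ| + Σwᵢ|y−yᵢ|, so x and y are optimised independently as 1-D weighted medians.
Total weight W = 366; half = 183.
x-coordinate, sorted with cumulative weight:
  x=1 (R, w=120) cum 120
  x=5 (P, w=90) cum 210  ← median
  x=6 (S, w=60) cum 270
  x=7 (U, w=45) cum 315
  x=10 (Q, w=45) cum 360
  x=11 (T, w=6) cum 366
⇒ x* = 5
y-coordinate, sorted with cumulative weight:
  y=3 (P, w=90) cum 90
  y=3 (T, w=6) cum 96
  y=4 (R, w=120) cum 216  ← median
  y=4 (S, w=60) cum 276
  y=7 (Q, w=45) cum 321
  y=7 (U, w=45) cum 366
⇒ y* = 4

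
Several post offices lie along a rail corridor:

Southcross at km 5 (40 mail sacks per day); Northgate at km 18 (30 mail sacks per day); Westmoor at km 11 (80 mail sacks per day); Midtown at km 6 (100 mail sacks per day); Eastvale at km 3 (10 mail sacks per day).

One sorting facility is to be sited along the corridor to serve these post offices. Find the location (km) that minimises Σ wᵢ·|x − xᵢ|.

x = 6

For a sum of weighted absolute distances on a line, the optimum is the weighted median (not the mean). Total weight W = 260; half-weight = 130.
Sort by position and accumulate weight:
  km 3 (Eastvale, w=10) → cum 10
  km 5 (Southcross, w=40) → cum 50
  km 6 (Midtown, w=100) → cum 150  ≥ 130 → median here
  km 11 (Westmoor, w=80) → cum 230
  km 18 (Northgate, w=30) → cum 260
Optimal location: km 6.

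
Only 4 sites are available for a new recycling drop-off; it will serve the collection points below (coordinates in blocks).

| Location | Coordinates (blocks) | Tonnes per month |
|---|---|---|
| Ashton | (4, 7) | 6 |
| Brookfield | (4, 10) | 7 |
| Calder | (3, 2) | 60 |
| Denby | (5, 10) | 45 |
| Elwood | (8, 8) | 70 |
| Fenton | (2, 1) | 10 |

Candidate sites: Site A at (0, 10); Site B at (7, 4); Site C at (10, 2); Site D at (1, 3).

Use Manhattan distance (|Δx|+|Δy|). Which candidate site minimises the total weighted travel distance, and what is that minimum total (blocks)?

Site B, total 1249 blocks

Total weighted distance at each candidate:
  Site A (0, 10): total = 1765
  Site B (7, 4): total = 1249
  Site C (10, 2): total = 1819
  Site D (1, 3): total = 1657
Minimum is at Site B with total 1249 blocks.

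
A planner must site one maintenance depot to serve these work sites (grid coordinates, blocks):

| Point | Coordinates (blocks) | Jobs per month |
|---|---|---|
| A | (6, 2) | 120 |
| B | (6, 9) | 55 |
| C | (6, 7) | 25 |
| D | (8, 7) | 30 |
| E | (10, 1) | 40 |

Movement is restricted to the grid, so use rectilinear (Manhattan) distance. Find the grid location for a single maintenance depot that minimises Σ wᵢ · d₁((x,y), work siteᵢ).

Manhattan distance separates: Σwᵢ(|x−xᵢ|+|y−yᵢ|) = Σwᵢ|x−xᵢ| + Σwᵢ|y−yᵢ|, so x and y are optimised independently as 1-D weighted medians.
Total weight W = 270; half = 135.
x-coordinate, sorted with cumulative weight:
  x=6 (A, w=120) cum 120
  x=6 (B, w=55) cum 175  ← median
  x=6 (C, w=25) cum 200
  x=8 (D, w=30) cum 230
  x=10 (E, w=40) cum 270
⇒ x* = 6
y-coordinate, sorted with cumulative weight:
  y=1 (E, w=40) cum 40
  y=2 (A, w=120) cum 160  ← median
  y=7 (C, w=25) cum 185
  y=7 (D, w=30) cum 215
  y=9 (B, w=55) cum 270
⇒ y* = 2

(6, 2)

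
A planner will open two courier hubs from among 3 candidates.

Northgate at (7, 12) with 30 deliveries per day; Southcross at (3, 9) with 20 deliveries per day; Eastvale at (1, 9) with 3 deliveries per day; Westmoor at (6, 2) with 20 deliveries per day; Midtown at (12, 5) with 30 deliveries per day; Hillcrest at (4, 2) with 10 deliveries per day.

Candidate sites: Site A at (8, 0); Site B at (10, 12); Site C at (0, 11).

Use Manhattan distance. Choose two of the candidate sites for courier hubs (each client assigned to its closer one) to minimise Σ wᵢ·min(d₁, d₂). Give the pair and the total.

{Site A, Site B}, total 736

Evaluate every pair (each demand assigned to the nearer of the two):
  {Site A, Site B}: total = 736
  {Site A, Site C}: total = 759
  {Site B, Site C}: total = 879
Best pair: {Site A, Site B} with total 736.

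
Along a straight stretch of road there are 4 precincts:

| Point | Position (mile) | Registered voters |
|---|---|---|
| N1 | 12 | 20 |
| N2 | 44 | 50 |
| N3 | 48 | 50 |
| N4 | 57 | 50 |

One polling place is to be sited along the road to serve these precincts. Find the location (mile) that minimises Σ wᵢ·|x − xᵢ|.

x = 48

For a sum of weighted absolute distances on a line, the optimum is the weighted median (not the mean). Total weight W = 170; half-weight = 85.
Sort by position and accumulate weight:
  mile 12 (N1, w=20) → cum 20
  mile 44 (N2, w=50) → cum 70
  mile 48 (N3, w=50) → cum 120  ≥ 85 → median here
  mile 57 (N4, w=50) → cum 170
Optimal location: mile 48.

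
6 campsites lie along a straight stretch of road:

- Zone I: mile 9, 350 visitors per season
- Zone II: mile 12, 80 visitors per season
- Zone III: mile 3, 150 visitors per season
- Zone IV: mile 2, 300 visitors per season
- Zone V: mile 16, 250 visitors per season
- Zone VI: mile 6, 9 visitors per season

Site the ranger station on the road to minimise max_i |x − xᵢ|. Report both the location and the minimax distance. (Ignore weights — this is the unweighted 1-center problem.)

The 1-center on a line is the midpoint of the two extreme points: leftmost at 2, rightmost at 16.
Optimal location = (2 + 16)/2 = 9; maximum distance = (16 − 2)/2 = 7.

location 9, max distance 7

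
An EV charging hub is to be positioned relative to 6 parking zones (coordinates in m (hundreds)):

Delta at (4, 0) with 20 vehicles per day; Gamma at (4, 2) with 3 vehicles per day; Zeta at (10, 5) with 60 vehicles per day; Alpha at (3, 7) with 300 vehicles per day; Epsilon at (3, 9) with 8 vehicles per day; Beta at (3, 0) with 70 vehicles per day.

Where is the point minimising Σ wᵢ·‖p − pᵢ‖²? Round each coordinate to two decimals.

(3.96, 5.38)

The minimiser of Σwᵢ‖p−pᵢ‖² is the weighted centroid p* = (Σwᵢpᵢ)/(Σwᵢ).
Σwᵢ = 461.
Σwᵢxᵢ = 20·4 + 3·4 + 60·10 + 300·3 + 8·3 + 70·3 = 1826.
Σwᵢyᵢ = 20·0 + 3·2 + 60·5 + 300·7 + 8·9 + 70·0 = 2478.
x* = 1826/461 = 3.96, y* = 2478/461 = 5.38.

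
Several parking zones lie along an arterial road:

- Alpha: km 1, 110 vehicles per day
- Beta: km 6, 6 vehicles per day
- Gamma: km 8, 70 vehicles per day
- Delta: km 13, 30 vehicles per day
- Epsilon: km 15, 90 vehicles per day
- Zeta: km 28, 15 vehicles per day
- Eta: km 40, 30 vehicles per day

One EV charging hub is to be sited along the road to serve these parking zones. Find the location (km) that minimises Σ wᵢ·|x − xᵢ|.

x = 8

For a sum of weighted absolute distances on a line, the optimum is the weighted median (not the mean). Total weight W = 351; half-weight = 175.5.
Sort by position and accumulate weight:
  km 1 (Alpha, w=110) → cum 110
  km 6 (Beta, w=6) → cum 116
  km 8 (Gamma, w=70) → cum 186  ≥ 175.5 → median here
  km 13 (Delta, w=30) → cum 216
  km 15 (Epsilon, w=90) → cum 306
  km 28 (Zeta, w=15) → cum 321
  km 40 (Eta, w=30) → cum 351
Optimal location: km 8.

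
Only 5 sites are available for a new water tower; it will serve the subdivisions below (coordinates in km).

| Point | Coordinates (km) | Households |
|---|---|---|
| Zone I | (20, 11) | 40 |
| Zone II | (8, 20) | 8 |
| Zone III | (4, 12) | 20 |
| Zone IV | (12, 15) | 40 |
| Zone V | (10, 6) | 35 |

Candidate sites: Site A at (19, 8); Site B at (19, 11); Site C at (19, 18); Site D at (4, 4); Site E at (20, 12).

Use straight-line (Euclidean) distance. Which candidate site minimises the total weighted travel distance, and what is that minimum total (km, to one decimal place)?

Total weighted distance at each candidate:
  Site A (19, 8): total = 1285.9
  Site B (19, 11): total = 1137.2
  Site C (19, 18): total = 1525.0
  Site D (4, 4): total = 1755.9
  Site E (20, 12): total = 1225.3
Minimum is at Site B with total 1137.2 km.

Site B, total 1137.2 km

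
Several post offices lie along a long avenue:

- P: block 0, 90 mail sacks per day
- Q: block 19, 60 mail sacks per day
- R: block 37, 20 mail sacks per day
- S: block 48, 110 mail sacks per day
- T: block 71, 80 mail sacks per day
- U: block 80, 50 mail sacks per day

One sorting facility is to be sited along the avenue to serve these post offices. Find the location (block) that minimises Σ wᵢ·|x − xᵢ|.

x = 48

For a sum of weighted absolute distances on a line, the optimum is the weighted median (not the mean). Total weight W = 410; half-weight = 205.
Sort by position and accumulate weight:
  block 0 (P, w=90) → cum 90
  block 19 (Q, w=60) → cum 150
  block 37 (R, w=20) → cum 170
  block 48 (S, w=110) → cum 280  ≥ 205 → median here
  block 71 (T, w=80) → cum 360
  block 80 (U, w=50) → cum 410
Optimal location: block 48.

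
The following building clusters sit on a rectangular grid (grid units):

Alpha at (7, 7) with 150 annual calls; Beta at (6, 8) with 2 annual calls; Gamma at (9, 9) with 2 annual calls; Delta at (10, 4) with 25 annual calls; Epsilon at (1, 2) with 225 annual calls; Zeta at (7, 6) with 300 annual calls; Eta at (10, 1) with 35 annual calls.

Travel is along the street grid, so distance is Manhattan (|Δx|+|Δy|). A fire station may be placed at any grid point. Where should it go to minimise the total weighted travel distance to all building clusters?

(7, 6)

Manhattan distance separates: Σwᵢ(|x−xᵢ|+|y−yᵢ|) = Σwᵢ|x−xᵢ| + Σwᵢ|y−yᵢ|, so x and y are optimised independently as 1-D weighted medians.
Total weight W = 739; half = 369.5.
x-coordinate, sorted with cumulative weight:
  x=1 (Epsilon, w=225) cum 225
  x=6 (Beta, w=2) cum 227
  x=7 (Alpha, w=150) cum 377  ← median
  x=7 (Zeta, w=300) cum 677
  x=9 (Gamma, w=2) cum 679
  x=10 (Delta, w=25) cum 704
  x=10 (Eta, w=35) cum 739
⇒ x* = 7
y-coordinate, sorted with cumulative weight:
  y=1 (Eta, w=35) cum 35
  y=2 (Epsilon, w=225) cum 260
  y=4 (Delta, w=25) cum 285
  y=6 (Zeta, w=300) cum 585  ← median
  y=7 (Alpha, w=150) cum 735
  y=8 (Beta, w=2) cum 737
  y=9 (Gamma, w=2) cum 739
⇒ y* = 6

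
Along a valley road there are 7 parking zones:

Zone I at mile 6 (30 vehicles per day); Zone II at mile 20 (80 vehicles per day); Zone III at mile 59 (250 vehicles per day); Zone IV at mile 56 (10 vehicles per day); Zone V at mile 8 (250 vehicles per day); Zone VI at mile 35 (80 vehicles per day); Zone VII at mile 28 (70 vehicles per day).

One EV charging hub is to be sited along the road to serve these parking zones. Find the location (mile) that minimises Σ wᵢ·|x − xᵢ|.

For a sum of weighted absolute distances on a line, the optimum is the weighted median (not the mean). Total weight W = 770; half-weight = 385.
Sort by position and accumulate weight:
  mile 6 (Zone I, w=30) → cum 30
  mile 8 (Zone V, w=250) → cum 280
  mile 20 (Zone II, w=80) → cum 360
  mile 28 (Zone VII, w=70) → cum 430  ≥ 385 → median here
  mile 35 (Zone VI, w=80) → cum 510
  mile 56 (Zone IV, w=10) → cum 520
  mile 59 (Zone III, w=250) → cum 770
Optimal location: mile 28.

x = 28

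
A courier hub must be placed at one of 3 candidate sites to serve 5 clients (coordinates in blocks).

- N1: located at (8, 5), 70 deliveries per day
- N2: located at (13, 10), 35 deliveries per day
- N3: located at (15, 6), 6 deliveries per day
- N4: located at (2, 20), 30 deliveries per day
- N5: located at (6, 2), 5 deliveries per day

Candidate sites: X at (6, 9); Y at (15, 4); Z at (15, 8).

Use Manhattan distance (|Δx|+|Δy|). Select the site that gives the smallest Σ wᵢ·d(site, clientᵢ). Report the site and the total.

X, total 1257 blocks

Total weighted distance at each candidate:
  X (6, 9): total = 1257
  Y (15, 4): total = 1777
  Z (15, 8): total = 1677
Minimum is at X with total 1257 blocks.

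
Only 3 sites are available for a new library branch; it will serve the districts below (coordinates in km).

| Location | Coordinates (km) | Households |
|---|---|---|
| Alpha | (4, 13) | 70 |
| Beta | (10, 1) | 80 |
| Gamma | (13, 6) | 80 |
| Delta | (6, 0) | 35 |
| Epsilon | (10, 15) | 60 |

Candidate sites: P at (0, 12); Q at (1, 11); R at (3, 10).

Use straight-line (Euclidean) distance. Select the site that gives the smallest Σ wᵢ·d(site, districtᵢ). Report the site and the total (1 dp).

Total weighted distance at each candidate:
  P (0, 12): total = 3719.3
  Q (1, 11): total = 3382.5
  R (3, 10): total = 2876.7
Minimum is at R with total 2876.7 km.

R, total 2876.7 km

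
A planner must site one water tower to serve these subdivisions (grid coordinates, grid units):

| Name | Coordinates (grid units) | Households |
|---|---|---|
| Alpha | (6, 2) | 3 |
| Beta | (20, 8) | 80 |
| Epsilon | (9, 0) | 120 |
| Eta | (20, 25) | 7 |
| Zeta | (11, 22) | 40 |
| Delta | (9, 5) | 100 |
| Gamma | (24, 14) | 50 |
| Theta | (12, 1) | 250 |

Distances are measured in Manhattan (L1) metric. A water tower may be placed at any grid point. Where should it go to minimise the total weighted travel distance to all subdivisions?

Manhattan distance separates: Σwᵢ(|x−xᵢ|+|y−yᵢ|) = Σwᵢ|x−xᵢ| + Σwᵢ|y−yᵢ|, so x and y are optimised independently as 1-D weighted medians.
Total weight W = 650; half = 325.
x-coordinate, sorted with cumulative weight:
  x=6 (Alpha, w=3) cum 3
  x=9 (Epsilon, w=120) cum 123
  x=9 (Delta, w=100) cum 223
  x=11 (Zeta, w=40) cum 263
  x=12 (Theta, w=250) cum 513  ← median
  x=20 (Beta, w=80) cum 593
  x=20 (Eta, w=7) cum 600
  x=24 (Gamma, w=50) cum 650
⇒ x* = 12
y-coordinate, sorted with cumulative weight:
  y=0 (Epsilon, w=120) cum 120
  y=1 (Theta, w=250) cum 370  ← median
  y=2 (Alpha, w=3) cum 373
  y=5 (Delta, w=100) cum 473
  y=8 (Beta, w=80) cum 553
  y=14 (Gamma, w=50) cum 603
  y=22 (Zeta, w=40) cum 643
  y=25 (Eta, w=7) cum 650
⇒ y* = 1

(12, 1)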